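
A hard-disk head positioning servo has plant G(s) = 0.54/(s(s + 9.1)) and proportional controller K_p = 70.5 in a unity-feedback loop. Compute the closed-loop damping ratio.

The closed-loop denominator is s(s+9.1) + 70.5·0.54 = s² + 9.1s + 38.07.
So ω_n² = 38.07 ⇒ ω_n = 6.17 rad/s, and ζ = 9.1/(2ω_n) = 0.737.

ζ = 0.737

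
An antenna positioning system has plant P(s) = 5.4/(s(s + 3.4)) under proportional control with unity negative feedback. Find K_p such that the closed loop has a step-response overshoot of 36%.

From %OS = 100·exp(−πζ/√(1−ζ²)) = 36%, ζ = −ln(0.36)/√(π²+ln²(0.36)) = 0.3093.
Characteristic equation s² + 3.4s + 5.4K_p = 0 gives ζ = 3.4/(2√(5.4K_p)).
Setting ζ = 0.3093: √(5.4K_p) = 3.4/(2·0.3093) = 5.497, so K_p = 30.22/5.4 = 5.6.

K_p = 5.6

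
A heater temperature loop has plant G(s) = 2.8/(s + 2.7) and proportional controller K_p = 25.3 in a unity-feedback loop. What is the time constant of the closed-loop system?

Closed-loop transfer function: T(s) = K_p·G(s)/(1 + K_p·G(s)) = 70.84/(s + 2.7 + 70.84) = 70.84/(s + 73.54).
Time constant τ = 1/73.54 = 0.0136 s.

τ = 0.0136 s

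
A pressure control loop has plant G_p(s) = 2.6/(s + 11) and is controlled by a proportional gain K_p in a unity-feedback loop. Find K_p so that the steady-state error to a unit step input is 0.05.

For a type-0 loop with proportional control, e_ss = 1/(1 + K_p·G_p(0)).
G_p(0) = 0.2364. Require 1/(1 + K_p·0.2364) = 0.05, so 1 + 0.2364·K_p = 20.
K_p = (20 − 1)/0.2364 = 80.4.

K_p = 80.4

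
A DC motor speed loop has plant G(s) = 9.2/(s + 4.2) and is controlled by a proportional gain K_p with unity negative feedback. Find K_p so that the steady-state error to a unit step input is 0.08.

For a type-0 loop with proportional control, e_ss = 1/(1 + K_p·G(0)).
G(0) = 2.19. Require 1/(1 + K_p·2.19) = 0.08, so 1 + 2.19·K_p = 12.5.
K_p = (12.5 − 1)/2.19 = 5.25.

K_p = 5.25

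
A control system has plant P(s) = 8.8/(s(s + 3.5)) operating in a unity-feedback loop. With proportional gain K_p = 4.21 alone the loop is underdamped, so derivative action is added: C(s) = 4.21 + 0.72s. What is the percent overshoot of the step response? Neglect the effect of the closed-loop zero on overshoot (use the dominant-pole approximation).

1.35%

Forward path: (4.21 + 0.72s)·8.8/(s(s+3.5)). The closed-loop characteristic equation is s² + (3.5 + 8.8·0.72)s + 8.8·4.21 = 0.
That is s² + 9.836s + 37.05 = 0, so ω_n = 6.087 rad/s and ζ = 9.836/(2·6.087) = 0.808.
%OS = 100·exp(−πζ/√(1−ζ²)) = 1.35%.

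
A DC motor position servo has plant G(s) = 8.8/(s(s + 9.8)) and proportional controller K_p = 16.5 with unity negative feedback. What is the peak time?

T_p = 0.285 s

Closed-loop characteristic equation: s² + 9.8s + 145.2 = 0, so ω_n = 12.05 rad/s and ζ = 9.8/(2·12.05) = 0.4066.
Damped frequency ω_d = ω_n√(1−ζ²) = 11.01 rad/s, so peak time T_p = π/ω_d = 0.285 s.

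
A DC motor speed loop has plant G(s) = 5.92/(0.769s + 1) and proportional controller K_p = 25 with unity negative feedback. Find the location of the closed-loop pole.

s = -193.8

Closed loop: T(s) = K_p·G/(1+K_p·G) = 148/(0.769s + 1 + 148), with pole at s = −(1 + 148)/0.769 = −193.8.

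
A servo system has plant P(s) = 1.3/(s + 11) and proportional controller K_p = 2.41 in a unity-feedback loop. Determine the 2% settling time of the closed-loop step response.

Closed-loop transfer function: T(s) = K_p·P(s)/(1 + K_p·P(s)) = 3.133/(s + 11 + 3.133) = 3.133/(s + 14.13).
Time constant τ = 1/14.13 = 0.07076 s, so the 2% settling time is about 4τ = 0.283 s.

T_s ≈ 0.283 s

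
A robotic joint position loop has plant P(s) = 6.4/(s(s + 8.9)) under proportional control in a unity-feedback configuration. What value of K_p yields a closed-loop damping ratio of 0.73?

Closed-loop characteristic equation: s² + 8.9s + K_p·6.4 = 0.
So ω_n = √(6.4K_p) and 2ζω_n = 8.9, giving ζ = 8.9/(2√(6.4K_p)).
Setting ζ = 0.73: √(6.4K_p) = 8.9/(2·0.73) = 6.096, so K_p = 37.16/6.4 = 5.81.

K_p = 5.81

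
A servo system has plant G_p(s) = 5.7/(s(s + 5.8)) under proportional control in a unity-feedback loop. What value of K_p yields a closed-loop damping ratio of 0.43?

K_p = 7.98

Closed-loop characteristic equation: s² + 5.8s + K_p·5.7 = 0.
So ω_n = √(5.7K_p) and 2ζω_n = 5.8, giving ζ = 5.8/(2√(5.7K_p)).
Setting ζ = 0.43: √(5.7K_p) = 5.8/(2·0.43) = 6.744, so K_p = 45.48/5.7 = 7.98.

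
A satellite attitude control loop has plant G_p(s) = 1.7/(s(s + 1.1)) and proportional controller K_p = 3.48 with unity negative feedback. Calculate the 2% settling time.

The closed-loop denominator s² + 1.1s + 5.916 gives ω_n = √5.916 = 2.432 and ζ = 1.1/(2ω_n) = 0.2261.
2% settling time T_s ≈ 4/(ζω_n) = 4/0.55 = 7.27 s.

T_s ≈ 7.27 s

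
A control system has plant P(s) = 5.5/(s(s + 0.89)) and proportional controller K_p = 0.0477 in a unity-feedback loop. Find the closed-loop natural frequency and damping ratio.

1 + K_p·P(s) = 0 gives s² + 0.89s + 0.2623 = 0.
So ω_n² = 0.2623 ⇒ ω_n = 0.5122 rad/s, and ζ = 0.89/(2ω_n) = 0.869.

ω_n = 0.512 rad/s, ζ = 0.869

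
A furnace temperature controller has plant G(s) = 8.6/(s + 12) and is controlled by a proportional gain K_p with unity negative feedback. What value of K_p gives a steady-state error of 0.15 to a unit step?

K_p = 7.91

Steady-state error for a unit step on this type-0 loop is 1/(1 + K_p·G(0)).
G(0) = 0.7167. Require 1/(1 + K_p·0.7167) = 0.15, so 1 + 0.7167·K_p = 6.667.
K_p = (6.667 − 1)/0.7167 = 7.91.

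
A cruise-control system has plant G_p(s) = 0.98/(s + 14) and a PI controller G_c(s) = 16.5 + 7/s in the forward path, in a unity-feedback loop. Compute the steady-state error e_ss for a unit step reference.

0

The open loop G_c(s)G_p(s) has a pole at the origin (type 1), so the static position error constant is infinite and e_ss = 1/(1+∞) = 0.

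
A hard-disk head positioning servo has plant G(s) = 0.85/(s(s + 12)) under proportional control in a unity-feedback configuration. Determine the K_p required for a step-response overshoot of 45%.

K_p = 698

From %OS = 100·exp(−πζ/√(1−ζ²)) = 45%, ζ = −ln(0.45)/√(π²+ln²(0.45)) = 0.2463.
Characteristic equation s² + 12s + 0.85K_p = 0 gives ζ = 12/(2√(0.85K_p)).
Setting ζ = 0.2463: √(0.85K_p) = 12/(2·0.2463) = 24.36, so K_p = 593.2/0.85 = 698.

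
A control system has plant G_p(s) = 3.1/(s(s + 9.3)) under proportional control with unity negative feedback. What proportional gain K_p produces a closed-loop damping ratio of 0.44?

Closed-loop characteristic equation: s² + 9.3s + K_p·3.1 = 0.
So ω_n = √(3.1K_p) and 2ζω_n = 9.3, giving ζ = 9.3/(2√(3.1K_p)).
Setting ζ = 0.44: √(3.1K_p) = 9.3/(2·0.44) = 10.57, so K_p = 111.7/3.1 = 36.

K_p = 36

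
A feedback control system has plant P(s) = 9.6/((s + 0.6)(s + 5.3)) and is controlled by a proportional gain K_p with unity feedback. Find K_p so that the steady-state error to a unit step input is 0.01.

For a type-0 loop with proportional control, e_ss = 1/(1 + K_p·P(0)).
P(0) = 3.019. Require 1/(1 + K_p·3.019) = 0.01, so 1 + 3.019·K_p = 100.
K_p = (100 − 1)/3.019 = 32.8.

K_p = 32.8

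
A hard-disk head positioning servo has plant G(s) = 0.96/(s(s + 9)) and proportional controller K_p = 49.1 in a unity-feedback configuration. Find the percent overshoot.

6.55%

The closed-loop denominator s² + 9s + 47.14 gives ω_n = √47.14 = 6.866 and ζ = 9/(2ω_n) = 0.6554.
%OS = 100·exp(−πζ/√(1−ζ²)) = 100·exp(−π·0.6554/√0.5704) = 6.55%.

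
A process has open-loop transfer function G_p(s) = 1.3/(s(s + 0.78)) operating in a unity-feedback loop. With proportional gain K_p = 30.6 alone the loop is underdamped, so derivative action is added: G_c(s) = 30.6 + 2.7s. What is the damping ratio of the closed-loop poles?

ζ = 0.34

Forward path: (30.6 + 2.7s)·1.3/(s(s+0.78)). The closed-loop characteristic equation is s² + (0.78 + 1.3·2.7)s + 1.3·30.6 = 0.
That is s² + 4.29s + 39.78 = 0, so ω_n = 6.307 rad/s and ζ = 4.29/(2·6.307) = 0.3401.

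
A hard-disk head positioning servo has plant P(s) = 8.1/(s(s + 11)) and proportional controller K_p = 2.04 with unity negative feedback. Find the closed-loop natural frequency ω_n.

ω_n = 4.06 rad/s

With unity feedback the closed-loop characteristic equation is s² + 11s + 2.04·8.1 = s² + 11s + 16.52 = 0.
So ω_n² = 16.52 ⇒ ω_n = 4.065 rad/s, and ζ = 11/(2ω_n) = 1.35.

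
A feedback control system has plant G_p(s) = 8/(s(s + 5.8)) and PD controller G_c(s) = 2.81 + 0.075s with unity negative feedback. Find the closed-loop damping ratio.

ζ = 0.675

Forward path: (2.81 + 0.075s)·8/(s(s+5.8)). The closed-loop characteristic equation is s² + (5.8 + 8·0.075)s + 8·2.81 = 0.
That is s² + 6.4s + 22.48 = 0, so ω_n = 4.741 rad/s and ζ = 6.4/(2·4.741) = 0.6749.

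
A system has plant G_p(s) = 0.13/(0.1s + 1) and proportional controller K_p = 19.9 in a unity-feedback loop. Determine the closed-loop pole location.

Closed loop: T(s) = K_p·G_p/(1+K_p·G_p) = 2.587/(0.1s + 1 + 2.587), with pole at s = −(1 + 2.587)/0.1 = −35.87.

s = -35.87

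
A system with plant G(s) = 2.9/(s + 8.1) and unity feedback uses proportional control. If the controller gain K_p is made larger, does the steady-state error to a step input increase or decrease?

decrease

e_ss = 1/(1 + K_p·G(0)); a larger K_p raises the denominator, so e_ss decreases.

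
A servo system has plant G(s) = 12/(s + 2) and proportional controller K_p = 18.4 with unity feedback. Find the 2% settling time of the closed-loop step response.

Closed-loop transfer function: T(s) = K_p·G(s)/(1 + K_p·G(s)) = 220.8/(s + 2 + 220.8) = 220.8/(s + 222.8).
Time constant τ = 1/222.8 = 0.004488 s, so the 2% settling time is about 4τ = 0.018 s.

T_s ≈ 0.018 s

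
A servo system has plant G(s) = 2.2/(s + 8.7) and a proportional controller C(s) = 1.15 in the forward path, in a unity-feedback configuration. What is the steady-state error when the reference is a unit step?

0.775

The loop is type 0. Static position error constant K_pos = C(0)·G(0) = 1.15·0.2529 = 0.2908.
Steady-state error to a unit step: e_ss = 1/(1+K_pos) = 1/1.291 = 0.775.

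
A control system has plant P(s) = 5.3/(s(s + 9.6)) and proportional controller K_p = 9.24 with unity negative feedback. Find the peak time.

Closed-loop characteristic equation: s² + 9.6s + 48.97 = 0, so ω_n = 6.998 rad/s and ζ = 9.6/(2·6.998) = 0.6859.
Damped frequency ω_d = ω_n√(1−ζ²) = 5.092 rad/s, so peak time T_p = π/ω_d = 0.617 s.

T_p = 0.617 s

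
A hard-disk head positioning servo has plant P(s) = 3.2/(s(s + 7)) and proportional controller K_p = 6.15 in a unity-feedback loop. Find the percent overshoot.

1.77%

The closed-loop denominator s² + 7s + 19.68 gives ω_n = √19.68 = 4.436 and ζ = 7/(2ω_n) = 0.789.
%OS = 100·exp(−πζ/√(1−ζ²)) = 100·exp(−π·0.789/√0.3775) = 1.77%.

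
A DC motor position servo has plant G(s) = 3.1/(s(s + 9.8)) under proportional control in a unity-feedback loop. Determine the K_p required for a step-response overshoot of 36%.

From %OS = 100·exp(−πζ/√(1−ζ²)) = 36%, ζ = −ln(0.36)/√(π²+ln²(0.36)) = 0.3093.
Characteristic equation s² + 9.8s + 3.1K_p = 0 gives ζ = 9.8/(2√(3.1K_p)).
Setting ζ = 0.3093: √(3.1K_p) = 9.8/(2·0.3093) = 15.84, so K_p = 251/3.1 = 81.

K_p = 81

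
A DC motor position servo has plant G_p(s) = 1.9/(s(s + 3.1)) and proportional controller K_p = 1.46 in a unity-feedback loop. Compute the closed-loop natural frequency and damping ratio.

ω_n = 1.67 rad/s, ζ = 0.931

1 + K_p·G_p(s) = 0 gives s² + 3.1s + 2.774 = 0.
So ω_n² = 2.774 ⇒ ω_n = 1.666 rad/s, and ζ = 3.1/(2ω_n) = 0.931.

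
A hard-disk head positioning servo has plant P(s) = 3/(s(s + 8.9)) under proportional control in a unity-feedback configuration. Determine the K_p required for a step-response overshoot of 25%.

From %OS = 100·exp(−πζ/√(1−ζ²)) = 25%, ζ = −ln(0.25)/√(π²+ln²(0.25)) = 0.4037.
Characteristic equation s² + 8.9s + 3K_p = 0 gives ζ = 8.9/(2√(3K_p)).
Setting ζ = 0.4037: √(3K_p) = 8.9/(2·0.4037) = 11.02, so K_p = 121.5/3 = 40.5.

K_p = 40.5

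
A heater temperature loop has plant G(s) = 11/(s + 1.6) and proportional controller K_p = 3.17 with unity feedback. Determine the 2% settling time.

Closed-loop transfer function: T(s) = K_p·G(s)/(1 + K_p·G(s)) = 34.87/(s + 1.6 + 34.87) = 34.87/(s + 36.47).
Time constant τ = 1/36.47 = 0.02742 s, so the 2% settling time is about 4τ = 0.11 s.

T_s ≈ 0.11 s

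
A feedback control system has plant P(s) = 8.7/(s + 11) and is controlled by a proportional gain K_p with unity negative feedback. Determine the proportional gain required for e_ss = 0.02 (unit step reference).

For a type-0 loop with proportional control, e_ss = 1/(1 + K_p·P(0)).
P(0) = 0.7909. Require 1/(1 + K_p·0.7909) = 0.02, so 1 + 0.7909·K_p = 50.
K_p = (50 − 1)/0.7909 = 62.

K_p = 62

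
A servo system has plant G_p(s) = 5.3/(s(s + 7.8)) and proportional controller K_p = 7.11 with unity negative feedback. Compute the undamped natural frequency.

With unity feedback the closed-loop characteristic equation is s² + 7.8s + 7.11·5.3 = s² + 7.8s + 37.68 = 0.
Matching s² + 2ζω_n s + ω_n²: ω_n = √37.68 = 6.139 rad/s and 2ζω_n = 7.8, so ζ = 7.8/(2·6.139) = 0.635.

ω_n = 6.14 rad/s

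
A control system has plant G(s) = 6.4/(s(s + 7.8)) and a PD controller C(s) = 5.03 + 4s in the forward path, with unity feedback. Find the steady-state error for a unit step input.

The open loop C(s)G(s) has a pole at the origin (type 1), so the static position error constant is infinite and e_ss = 1/(1+∞) = 0.

0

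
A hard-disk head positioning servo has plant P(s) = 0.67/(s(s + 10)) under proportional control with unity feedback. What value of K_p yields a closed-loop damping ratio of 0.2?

Closed-loop characteristic equation: s² + 10s + K_p·0.67 = 0.
So ω_n = √(0.67K_p) and 2ζω_n = 10, giving ζ = 10/(2√(0.67K_p)).
Setting ζ = 0.2: √(0.67K_p) = 10/(2·0.2) = 25, so K_p = 625/0.67 = 933.

K_p = 933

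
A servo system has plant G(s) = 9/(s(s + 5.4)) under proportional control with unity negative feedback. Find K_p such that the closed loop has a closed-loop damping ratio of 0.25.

Closed-loop characteristic equation: s² + 5.4s + K_p·9 = 0.
So ω_n = √(9K_p) and 2ζω_n = 5.4, giving ζ = 5.4/(2√(9K_p)).
Setting ζ = 0.25: √(9K_p) = 5.4/(2·0.25) = 10.8, so K_p = 116.6/9 = 13.

K_p = 13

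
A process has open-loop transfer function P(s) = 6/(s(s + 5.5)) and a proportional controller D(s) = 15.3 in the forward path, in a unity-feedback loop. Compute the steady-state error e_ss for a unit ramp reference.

0.0599

The loop has one pole at the origin (type 1). Velocity error constant K_v = lim_{s→0} s·D(s)P(s) = 15.3·6/5.5 = 16.69.
Steady-state error to a unit ramp: e_ss = 1/K_v = 0.0599.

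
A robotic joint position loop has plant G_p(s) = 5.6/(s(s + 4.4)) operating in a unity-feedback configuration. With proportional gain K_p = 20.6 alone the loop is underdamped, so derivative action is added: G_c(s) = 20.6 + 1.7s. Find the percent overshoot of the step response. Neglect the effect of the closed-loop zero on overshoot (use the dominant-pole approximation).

Forward path: (20.6 + 1.7s)·5.6/(s(s+4.4)). The closed-loop characteristic equation is s² + (4.4 + 5.6·1.7)s + 5.6·20.6 = 0.
That is s² + 13.92s + 115.4 = 0, so ω_n = 10.74 rad/s and ζ = 13.92/(2·10.74) = 0.648.
%OS = 100·exp(−πζ/√(1−ζ²)) = 6.91%.

6.91%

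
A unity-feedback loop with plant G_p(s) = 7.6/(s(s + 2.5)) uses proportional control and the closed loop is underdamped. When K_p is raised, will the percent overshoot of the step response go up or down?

increase

ζ = 2.5/(2√(7.6K_p)) decreases as K_p grows; lower damping means more overshoot.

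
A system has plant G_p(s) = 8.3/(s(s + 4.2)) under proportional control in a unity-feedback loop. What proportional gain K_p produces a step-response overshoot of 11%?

K_p = 1.61

From %OS = 100·exp(−πζ/√(1−ζ²)) = 11%, ζ = −ln(0.11)/√(π²+ln²(0.11)) = 0.5749.
Characteristic equation s² + 4.2s + 8.3K_p = 0 gives ζ = 4.2/(2√(8.3K_p)).
Setting ζ = 0.5749: √(8.3K_p) = 4.2/(2·0.5749) = 3.653, so K_p = 13.34/8.3 = 1.61.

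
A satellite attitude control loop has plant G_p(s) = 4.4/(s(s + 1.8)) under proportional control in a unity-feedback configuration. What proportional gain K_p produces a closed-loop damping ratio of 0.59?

Closed-loop characteristic equation: s² + 1.8s + K_p·4.4 = 0.
So ω_n = √(4.4K_p) and 2ζω_n = 1.8, giving ζ = 1.8/(2√(4.4K_p)).
Setting ζ = 0.59: √(4.4K_p) = 1.8/(2·0.59) = 1.525, so K_p = 2.327/4.4 = 0.529.

K_p = 0.529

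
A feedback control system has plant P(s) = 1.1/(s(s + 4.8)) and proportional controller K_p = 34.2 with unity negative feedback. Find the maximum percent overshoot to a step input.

The closed-loop denominator s² + 4.8s + 37.62 gives ω_n = √37.62 = 6.134 and ζ = 4.8/(2ω_n) = 0.3913.
%OS = 100·exp(−πζ/√(1−ζ²)) = 100·exp(−π·0.3913/√0.8469) = 26.3%.

26.3%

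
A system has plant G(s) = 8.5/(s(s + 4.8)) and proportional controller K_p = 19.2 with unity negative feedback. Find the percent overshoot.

54.8%

Closed-loop characteristic equation: s² + 4.8s + 163.2 = 0, so ω_n = 12.77 rad/s and ζ = 4.8/(2·12.77) = 0.1879.
%OS = 100·exp(−πζ/√(1−ζ²)) = 100·exp(−π·0.1879/√0.9647) = 54.8%.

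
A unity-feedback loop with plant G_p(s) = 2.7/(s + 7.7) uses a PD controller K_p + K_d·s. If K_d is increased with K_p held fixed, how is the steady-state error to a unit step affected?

K_d affects only the transient (the s-coefficient); the DC loop gain, and hence e_ss, depends only on K_p.

unchanged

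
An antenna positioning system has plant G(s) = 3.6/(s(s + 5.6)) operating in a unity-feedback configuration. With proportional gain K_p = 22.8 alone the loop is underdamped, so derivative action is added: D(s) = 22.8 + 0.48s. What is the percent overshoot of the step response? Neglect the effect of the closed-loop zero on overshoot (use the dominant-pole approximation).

Forward path: (22.8 + 0.48s)·3.6/(s(s+5.6)). The closed-loop characteristic equation is s² + (5.6 + 3.6·0.48)s + 3.6·22.8 = 0.
That is s² + 7.328s + 82.08 = 0, so ω_n = 9.06 rad/s and ζ = 7.328/(2·9.06) = 0.4044.
%OS = 100·exp(−πζ/√(1−ζ²)) = 24.9%.

24.9%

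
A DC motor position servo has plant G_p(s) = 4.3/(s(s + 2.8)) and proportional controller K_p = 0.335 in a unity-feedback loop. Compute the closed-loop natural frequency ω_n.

ω_n = 1.2 rad/s

1 + K_p·G_p(s) = 0 gives s² + 2.8s + 1.441 = 0.
Matching s² + 2ζω_n s + ω_n²: ω_n = √1.441 = 1.2 rad/s and 2ζω_n = 2.8, so ζ = 2.8/(2·1.2) = 1.17.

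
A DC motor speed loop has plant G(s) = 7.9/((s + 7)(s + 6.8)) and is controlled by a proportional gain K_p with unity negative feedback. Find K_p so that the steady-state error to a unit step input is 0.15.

For a type-0 loop with proportional control, e_ss = 1/(1 + K_p·G(0)).
G(0) = 0.166. Require 1/(1 + K_p·0.166) = 0.15, so 1 + 0.166·K_p = 6.667.
K_p = (6.667 − 1)/0.166 = 34.1.

K_p = 34.1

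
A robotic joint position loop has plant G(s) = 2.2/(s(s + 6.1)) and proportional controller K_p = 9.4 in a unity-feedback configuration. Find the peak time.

T_p = 0.931 s

From 1 + K_pG(s) = 0: s² + 6.1s + 20.68 = 0 ⇒ ω_n = 4.548, ζ = 0.6707.
Damped frequency ω_d = ω_n√(1−ζ²) = 3.373 rad/s, so peak time T_p = π/ω_d = 0.931 s.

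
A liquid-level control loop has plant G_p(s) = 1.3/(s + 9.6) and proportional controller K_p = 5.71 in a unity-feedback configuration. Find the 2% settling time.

Closed-loop transfer function: T(s) = K_p·G_p(s)/(1 + K_p·G_p(s)) = 7.423/(s + 9.6 + 7.423) = 7.423/(s + 17.02).
Time constant τ = 1/17.02 = 0.05874 s, so the 2% settling time is about 4τ = 0.235 s.

T_s ≈ 0.235 s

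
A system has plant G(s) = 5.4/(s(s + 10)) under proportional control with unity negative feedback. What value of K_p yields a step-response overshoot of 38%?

K_p = 53.4

From %OS = 100·exp(−πζ/√(1−ζ²)) = 38%, ζ = −ln(0.38)/√(π²+ln²(0.38)) = 0.2943.
Characteristic equation s² + 10s + 5.4K_p = 0 gives ζ = 10/(2√(5.4K_p)).
Setting ζ = 0.2943: √(5.4K_p) = 10/(2·0.2943) = 16.99, so K_p = 288.5/5.4 = 53.4.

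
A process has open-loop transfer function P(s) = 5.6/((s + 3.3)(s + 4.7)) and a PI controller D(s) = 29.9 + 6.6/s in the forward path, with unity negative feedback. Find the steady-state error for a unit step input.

0

The open loop D(s)P(s) has a pole at the origin (type 1), so the static position error constant is infinite and e_ss = 1/(1+∞) = 0.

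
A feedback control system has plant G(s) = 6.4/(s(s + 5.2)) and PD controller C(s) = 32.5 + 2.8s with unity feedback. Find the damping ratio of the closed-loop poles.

ζ = 0.802

Forward path: (32.5 + 2.8s)·6.4/(s(s+5.2)). The closed-loop characteristic equation is s² + (5.2 + 6.4·2.8)s + 6.4·32.5 = 0.
That is s² + 23.12s + 208 = 0, so ω_n = 14.42 rad/s and ζ = 23.12/(2·14.42) = 0.8015.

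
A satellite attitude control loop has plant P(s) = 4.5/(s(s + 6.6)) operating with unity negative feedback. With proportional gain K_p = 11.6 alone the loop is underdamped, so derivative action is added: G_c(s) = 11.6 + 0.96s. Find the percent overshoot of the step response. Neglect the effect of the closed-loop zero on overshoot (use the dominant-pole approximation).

Forward path: (11.6 + 0.96s)·4.5/(s(s+6.6)). The closed-loop characteristic equation is s² + (6.6 + 4.5·0.96)s + 4.5·11.6 = 0.
That is s² + 10.92s + 52.2 = 0, so ω_n = 7.225 rad/s and ζ = 10.92/(2·7.225) = 0.7557.
%OS = 100·exp(−πζ/√(1−ζ²)) = 2.66%.

2.66%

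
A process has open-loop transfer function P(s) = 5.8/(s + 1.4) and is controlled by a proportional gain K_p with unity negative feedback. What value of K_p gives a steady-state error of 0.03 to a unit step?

Steady-state error for a unit step on this type-0 loop is 1/(1 + K_p·P(0)).
P(0) = 4.143. Require 1/(1 + K_p·4.143) = 0.03, so 1 + 4.143·K_p = 33.33.
K_p = (33.33 − 1)/4.143 = 7.8.

K_p = 7.8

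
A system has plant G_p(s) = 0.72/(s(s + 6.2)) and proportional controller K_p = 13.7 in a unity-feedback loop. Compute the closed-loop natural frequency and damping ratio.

ω_n = 3.14 rad/s, ζ = 0.987

With unity feedback the closed-loop characteristic equation is s² + 6.2s + 13.7·0.72 = s² + 6.2s + 9.864 = 0.
Matching s² + 2ζω_n s + ω_n²: ω_n = √9.864 = 3.141 rad/s and 2ζω_n = 6.2, so ζ = 6.2/(2·3.141) = 0.987.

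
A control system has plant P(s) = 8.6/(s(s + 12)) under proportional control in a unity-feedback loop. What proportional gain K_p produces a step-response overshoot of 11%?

From %OS = 100·exp(−πζ/√(1−ζ²)) = 11%, ζ = −ln(0.11)/√(π²+ln²(0.11)) = 0.5749.
Characteristic equation s² + 12s + 8.6K_p = 0 gives ζ = 12/(2√(8.6K_p)).
Setting ζ = 0.5749: √(8.6K_p) = 12/(2·0.5749) = 10.44, so K_p = 108.9/8.6 = 12.7.

K_p = 12.7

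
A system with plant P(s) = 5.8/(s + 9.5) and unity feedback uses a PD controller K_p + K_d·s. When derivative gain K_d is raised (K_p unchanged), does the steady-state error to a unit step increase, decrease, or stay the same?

unchanged

K_d affects only the transient (the s-coefficient); the DC loop gain, and hence e_ss, depends only on K_p.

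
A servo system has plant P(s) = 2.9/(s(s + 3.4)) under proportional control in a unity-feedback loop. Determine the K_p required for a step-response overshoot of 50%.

From %OS = 100·exp(−πζ/√(1−ζ²)) = 50%, ζ = −ln(0.5)/√(π²+ln²(0.5)) = 0.2155.
Characteristic equation s² + 3.4s + 2.9K_p = 0 gives ζ = 3.4/(2√(2.9K_p)).
Setting ζ = 0.2155: √(2.9K_p) = 3.4/(2·0.2155) = 7.89, so K_p = 62.26/2.9 = 21.5.

K_p = 21.5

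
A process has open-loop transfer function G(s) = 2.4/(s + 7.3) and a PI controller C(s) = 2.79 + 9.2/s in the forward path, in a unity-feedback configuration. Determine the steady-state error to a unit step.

0

The open loop C(s)G(s) has a pole at the origin (type 1), so the static position error constant is infinite and e_ss = 1/(1+∞) = 0.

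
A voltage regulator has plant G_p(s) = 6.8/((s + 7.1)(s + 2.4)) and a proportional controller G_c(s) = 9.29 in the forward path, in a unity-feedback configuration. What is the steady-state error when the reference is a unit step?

The loop is type 0. Static position error constant K_pos = G_c(0)·G_p(0) = 9.29·0.3991 = 3.707.
Steady-state error to a unit step: e_ss = 1/(1+K_pos) = 1/4.707 = 0.212.

0.212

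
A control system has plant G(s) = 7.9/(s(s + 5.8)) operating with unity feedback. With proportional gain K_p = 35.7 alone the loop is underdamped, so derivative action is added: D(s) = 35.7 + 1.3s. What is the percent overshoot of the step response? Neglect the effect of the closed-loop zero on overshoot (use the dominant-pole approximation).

Forward path: (35.7 + 1.3s)·7.9/(s(s+5.8)). The closed-loop characteristic equation is s² + (5.8 + 7.9·1.3)s + 7.9·35.7 = 0.
That is s² + 16.07s + 282 = 0, so ω_n = 16.79 rad/s and ζ = 16.07/(2·16.79) = 0.4785.
%OS = 100·exp(−πζ/√(1−ζ²)) = 18.1%.

18.1%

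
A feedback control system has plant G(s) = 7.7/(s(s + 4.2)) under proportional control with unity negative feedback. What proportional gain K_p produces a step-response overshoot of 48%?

From %OS = 100·exp(−πζ/√(1−ζ²)) = 48%, ζ = −ln(0.48)/√(π²+ln²(0.48)) = 0.2275.
Characteristic equation s² + 4.2s + 7.7K_p = 0 gives ζ = 4.2/(2√(7.7K_p)).
Setting ζ = 0.2275: √(7.7K_p) = 4.2/(2·0.2275) = 9.231, so K_p = 85.2/7.7 = 11.1.

K_p = 11.1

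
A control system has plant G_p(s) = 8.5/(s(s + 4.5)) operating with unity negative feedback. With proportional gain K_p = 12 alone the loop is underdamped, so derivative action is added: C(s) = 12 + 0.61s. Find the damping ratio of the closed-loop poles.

ζ = 0.479

Forward path: (12 + 0.61s)·8.5/(s(s+4.5)). The closed-loop characteristic equation is s² + (4.5 + 8.5·0.61)s + 8.5·12 = 0.
That is s² + 9.685s + 102 = 0, so ω_n = 10.1 rad/s and ζ = 9.685/(2·10.1) = 0.4795.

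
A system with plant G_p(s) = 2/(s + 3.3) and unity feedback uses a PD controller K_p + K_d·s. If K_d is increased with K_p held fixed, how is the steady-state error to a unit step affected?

At s = 0 the derivative term contributes nothing: C(0) = K_p regardless of K_d, so K_pos = K_p·G_p(0) and e_ss are unchanged.

unchanged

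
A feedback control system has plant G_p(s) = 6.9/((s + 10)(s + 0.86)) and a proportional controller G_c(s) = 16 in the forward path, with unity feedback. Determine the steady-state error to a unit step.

The loop is type 0. Static position error constant K_pos = G_c(0)·G_p(0) = 16·0.8023 = 12.84.
Steady-state error to a unit step: e_ss = 1/(1+K_pos) = 1/13.84 = 0.0723.

0.0723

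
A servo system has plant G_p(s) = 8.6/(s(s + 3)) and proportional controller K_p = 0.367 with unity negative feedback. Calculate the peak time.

T_p = 3.3 s

The closed-loop denominator s² + 3s + 3.156 gives ω_n = √3.156 = 1.777 and ζ = 3/(2ω_n) = 0.8443.
Damped frequency ω_d = ω_n√(1−ζ²) = 0.9519 rad/s, so peak time T_p = π/ω_d = 3.3 s.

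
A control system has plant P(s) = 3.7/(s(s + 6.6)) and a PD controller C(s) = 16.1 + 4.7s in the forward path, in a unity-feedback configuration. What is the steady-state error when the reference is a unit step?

0

The open loop C(s)P(s) has a pole at the origin (type 1), so the static position error constant is infinite and e_ss = 1/(1+∞) = 0.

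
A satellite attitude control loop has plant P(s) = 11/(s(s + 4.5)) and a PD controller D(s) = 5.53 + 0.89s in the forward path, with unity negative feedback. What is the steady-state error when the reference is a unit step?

0

The open loop D(s)P(s) has a pole at the origin (type 1), so the static position error constant is infinite and e_ss = 1/(1+∞) = 0.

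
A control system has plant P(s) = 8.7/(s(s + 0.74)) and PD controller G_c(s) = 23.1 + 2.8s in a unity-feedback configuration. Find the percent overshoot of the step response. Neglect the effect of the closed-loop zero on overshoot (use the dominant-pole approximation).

Forward path: (23.1 + 2.8s)·8.7/(s(s+0.74)). The closed-loop characteristic equation is s² + (0.74 + 8.7·2.8)s + 8.7·23.1 = 0.
That is s² + 25.1s + 201 = 0, so ω_n = 14.18 rad/s and ζ = 25.1/(2·14.18) = 0.8853.
%OS = 100·exp(−πζ/√(1−ζ²)) = 0.253%.

0.253%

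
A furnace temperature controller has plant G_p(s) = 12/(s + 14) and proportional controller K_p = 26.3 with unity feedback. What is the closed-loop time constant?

τ = 0.00303 s

Closed-loop transfer function: T(s) = K_p·G_p(s)/(1 + K_p·G_p(s)) = 315.6/(s + 14 + 315.6) = 315.6/(s + 329.6).
Time constant τ = 1/329.6 = 0.00303 s.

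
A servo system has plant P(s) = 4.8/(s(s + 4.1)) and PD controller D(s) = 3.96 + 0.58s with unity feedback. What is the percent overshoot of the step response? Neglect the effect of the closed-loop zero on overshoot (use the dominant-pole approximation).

Forward path: (3.96 + 0.58s)·4.8/(s(s+4.1)). The closed-loop characteristic equation is s² + (4.1 + 4.8·0.58)s + 4.8·3.96 = 0.
That is s² + 6.884s + 19.01 = 0, so ω_n = 4.36 rad/s and ζ = 6.884/(2·4.36) = 0.7895.
%OS = 100·exp(−πζ/√(1−ζ²)) = 1.76%.

1.76%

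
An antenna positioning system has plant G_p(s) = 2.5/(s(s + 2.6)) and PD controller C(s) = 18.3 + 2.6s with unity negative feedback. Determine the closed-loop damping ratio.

Forward path: (18.3 + 2.6s)·2.5/(s(s+2.6)). The closed-loop characteristic equation is s² + (2.6 + 2.5·2.6)s + 2.5·18.3 = 0.
That is s² + 9.1s + 45.75 = 0, so ω_n = 6.764 rad/s and ζ = 9.1/(2·6.764) = 0.6727.

ζ = 0.673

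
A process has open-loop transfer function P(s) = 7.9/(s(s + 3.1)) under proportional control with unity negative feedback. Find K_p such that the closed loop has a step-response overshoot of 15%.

K_p = 1.14

From %OS = 100·exp(−πζ/√(1−ζ²)) = 15%, ζ = −ln(0.15)/√(π²+ln²(0.15)) = 0.5169.
Characteristic equation s² + 3.1s + 7.9K_p = 0 gives ζ = 3.1/(2√(7.9K_p)).
Setting ζ = 0.5169: √(7.9K_p) = 3.1/(2·0.5169) = 2.998, so K_p = 8.991/7.9 = 1.14.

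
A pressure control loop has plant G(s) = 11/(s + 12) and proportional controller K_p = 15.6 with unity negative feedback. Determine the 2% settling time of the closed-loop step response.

T_s ≈ 0.0218 s

Closed-loop transfer function: T(s) = K_p·G(s)/(1 + K_p·G(s)) = 171.6/(s + 12 + 171.6) = 171.6/(s + 183.6).
Time constant τ = 1/183.6 = 0.005447 s, so the 2% settling time is about 4τ = 0.0218 s.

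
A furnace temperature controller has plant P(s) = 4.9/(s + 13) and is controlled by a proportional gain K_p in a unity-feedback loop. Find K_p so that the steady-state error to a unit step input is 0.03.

K_p = 85.8

The loop is type 0, so e_ss(step) = 1/(1 + K_pos) with K_pos = K_p·P(0).
P(0) = 0.3769. Require 1/(1 + K_p·0.3769) = 0.03, so 1 + 0.3769·K_p = 33.33.
K_p = (33.33 − 1)/0.3769 = 85.8.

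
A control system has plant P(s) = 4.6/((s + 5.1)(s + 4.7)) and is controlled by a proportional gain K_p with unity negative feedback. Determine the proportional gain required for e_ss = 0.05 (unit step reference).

Steady-state error for a unit step on this type-0 loop is 1/(1 + K_p·P(0)).
P(0) = 0.1919. Require 1/(1 + K_p·0.1919) = 0.05, so 1 + 0.1919·K_p = 20.
K_p = (20 − 1)/0.1919 = 99.

K_p = 99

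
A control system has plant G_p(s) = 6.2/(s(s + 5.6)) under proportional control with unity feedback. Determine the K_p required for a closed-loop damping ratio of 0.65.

K_p = 2.99

Closed-loop characteristic equation: s² + 5.6s + K_p·6.2 = 0.
So ω_n = √(6.2K_p) and 2ζω_n = 5.6, giving ζ = 5.6/(2√(6.2K_p)).
Setting ζ = 0.65: √(6.2K_p) = 5.6/(2·0.65) = 4.308, so K_p = 18.56/6.2 = 2.99.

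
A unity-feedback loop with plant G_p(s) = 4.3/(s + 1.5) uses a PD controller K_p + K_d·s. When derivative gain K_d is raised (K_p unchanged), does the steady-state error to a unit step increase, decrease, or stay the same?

unchanged

K_d affects only the transient (the s-coefficient); the DC loop gain, and hence e_ss, depends only on K_p.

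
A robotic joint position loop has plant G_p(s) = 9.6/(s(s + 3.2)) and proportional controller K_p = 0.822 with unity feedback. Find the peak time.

T_p = 1.36 s

The closed-loop denominator s² + 3.2s + 7.891 gives ω_n = √7.891 = 2.809 and ζ = 3.2/(2ω_n) = 0.5696.
Damped frequency ω_d = ω_n√(1−ζ²) = 2.309 rad/s, so peak time T_p = π/ω_d = 1.36 s.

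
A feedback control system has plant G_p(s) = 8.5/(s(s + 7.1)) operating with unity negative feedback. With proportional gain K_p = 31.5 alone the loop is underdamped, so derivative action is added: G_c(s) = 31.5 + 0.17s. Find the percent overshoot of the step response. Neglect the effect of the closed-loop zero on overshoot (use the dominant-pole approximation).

Forward path: (31.5 + 0.17s)·8.5/(s(s+7.1)). The closed-loop characteristic equation is s² + (7.1 + 8.5·0.17)s + 8.5·31.5 = 0.
That is s² + 8.545s + 267.8 = 0, so ω_n = 16.36 rad/s and ζ = 8.545/(2·16.36) = 0.2611.
%OS = 100·exp(−πζ/√(1−ζ²)) = 42.8%.

42.8%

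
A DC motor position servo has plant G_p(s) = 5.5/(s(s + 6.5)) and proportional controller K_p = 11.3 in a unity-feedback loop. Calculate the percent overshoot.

The closed-loop denominator s² + 6.5s + 62.15 gives ω_n = √62.15 = 7.884 and ζ = 6.5/(2ω_n) = 0.4123.
%OS = 100·exp(−πζ/√(1−ζ²)) = 100·exp(−π·0.4123/√0.83) = 24.1%.

24.1%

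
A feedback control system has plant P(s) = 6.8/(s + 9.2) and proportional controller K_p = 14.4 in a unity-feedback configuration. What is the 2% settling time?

Closed-loop transfer function: T(s) = K_p·P(s)/(1 + K_p·P(s)) = 97.92/(s + 9.2 + 97.92) = 97.92/(s + 107.1).
Time constant τ = 1/107.1 = 0.009335 s, so the 2% settling time is about 4τ = 0.0373 s.

T_s ≈ 0.0373 s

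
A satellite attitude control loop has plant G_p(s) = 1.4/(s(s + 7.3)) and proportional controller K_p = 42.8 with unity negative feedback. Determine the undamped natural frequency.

ω_n = 7.74 rad/s

The closed-loop denominator is s(s+7.3) + 42.8·1.4 = s² + 7.3s + 59.92.
So ω_n² = 59.92 ⇒ ω_n = 7.741 rad/s, and ζ = 7.3/(2ω_n) = 0.472.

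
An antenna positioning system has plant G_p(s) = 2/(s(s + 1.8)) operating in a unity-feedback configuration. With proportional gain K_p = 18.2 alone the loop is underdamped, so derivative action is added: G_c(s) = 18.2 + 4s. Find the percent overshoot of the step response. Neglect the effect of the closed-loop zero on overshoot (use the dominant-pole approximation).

1.26%

Forward path: (18.2 + 4s)·2/(s(s+1.8)). The closed-loop characteristic equation is s² + (1.8 + 2·4)s + 2·18.2 = 0.
That is s² + 9.8s + 36.4 = 0, so ω_n = 6.033 rad/s and ζ = 9.8/(2·6.033) = 0.8122.
%OS = 100·exp(−πζ/√(1−ζ²)) = 1.26%.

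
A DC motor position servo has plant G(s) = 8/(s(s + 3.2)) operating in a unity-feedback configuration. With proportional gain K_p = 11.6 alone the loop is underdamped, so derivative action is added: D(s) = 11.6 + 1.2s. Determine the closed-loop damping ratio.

ζ = 0.664

Forward path: (11.6 + 1.2s)·8/(s(s+3.2)). The closed-loop characteristic equation is s² + (3.2 + 8·1.2)s + 8·11.6 = 0.
That is s² + 12.8s + 92.8 = 0, so ω_n = 9.633 rad/s and ζ = 12.8/(2·9.633) = 0.6644.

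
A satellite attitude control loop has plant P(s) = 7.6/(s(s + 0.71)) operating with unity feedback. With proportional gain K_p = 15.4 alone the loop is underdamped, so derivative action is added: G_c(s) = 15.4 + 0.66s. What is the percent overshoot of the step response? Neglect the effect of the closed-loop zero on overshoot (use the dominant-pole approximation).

Forward path: (15.4 + 0.66s)·7.6/(s(s+0.71)). The closed-loop characteristic equation is s² + (0.71 + 7.6·0.66)s + 7.6·15.4 = 0.
That is s² + 5.726s + 117 = 0, so ω_n = 10.82 rad/s and ζ = 5.726/(2·10.82) = 0.2646.
%OS = 100·exp(−πζ/√(1−ζ²)) = 42.2%.

42.2%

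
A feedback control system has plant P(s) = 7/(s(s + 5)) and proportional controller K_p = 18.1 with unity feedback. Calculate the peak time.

T_p = 0.286 s

The closed-loop denominator s² + 5s + 126.7 gives ω_n = √126.7 = 11.26 and ζ = 5/(2ω_n) = 0.2221.
Damped frequency ω_d = ω_n√(1−ζ²) = 10.97 rad/s, so peak time T_p = π/ω_d = 0.286 s.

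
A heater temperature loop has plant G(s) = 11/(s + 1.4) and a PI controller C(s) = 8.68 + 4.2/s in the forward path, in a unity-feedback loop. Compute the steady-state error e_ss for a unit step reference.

0

The open loop C(s)G(s) has a pole at the origin (type 1), so the static position error constant is infinite and e_ss = 1/(1+∞) = 0.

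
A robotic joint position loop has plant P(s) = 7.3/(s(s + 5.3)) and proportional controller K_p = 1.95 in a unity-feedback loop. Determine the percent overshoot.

The closed-loop denominator s² + 5.3s + 14.23 gives ω_n = √14.23 = 3.773 and ζ = 5.3/(2ω_n) = 0.7024.
%OS = 100·exp(−πζ/√(1−ζ²)) = 100·exp(−π·0.7024/√0.5067) = 4.51%.

4.51%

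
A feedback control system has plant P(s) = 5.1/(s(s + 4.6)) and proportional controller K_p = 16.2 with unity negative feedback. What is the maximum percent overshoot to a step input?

44%

From 1 + K_pP(s) = 0: s² + 4.6s + 82.62 = 0 ⇒ ω_n = 9.09, ζ = 0.253.
%OS = 100·exp(−πζ/√(1−ζ²)) = 100·exp(−π·0.253/√0.936) = 44%.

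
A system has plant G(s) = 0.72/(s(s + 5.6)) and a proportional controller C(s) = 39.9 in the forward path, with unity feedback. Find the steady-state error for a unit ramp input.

0.195

The loop has one pole at the origin (type 1). Velocity error constant K_v = lim_{s→0} s·C(s)G(s) = 39.9·0.72/5.6 = 5.13.
Steady-state error to a unit ramp: e_ss = 1/K_v = 0.195.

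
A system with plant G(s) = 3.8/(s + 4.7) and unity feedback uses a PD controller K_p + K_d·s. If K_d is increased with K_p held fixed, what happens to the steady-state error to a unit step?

At s = 0 the derivative term contributes nothing: C(0) = K_p regardless of K_d, so K_pos = K_p·G(0) and e_ss are unchanged.

unchanged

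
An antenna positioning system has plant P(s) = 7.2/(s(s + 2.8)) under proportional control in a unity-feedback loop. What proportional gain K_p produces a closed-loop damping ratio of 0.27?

Closed-loop characteristic equation: s² + 2.8s + K_p·7.2 = 0.
So ω_n = √(7.2K_p) and 2ζω_n = 2.8, giving ζ = 2.8/(2√(7.2K_p)).
Setting ζ = 0.27: √(7.2K_p) = 2.8/(2·0.27) = 5.185, so K_p = 26.89/7.2 = 3.73.

K_p = 3.73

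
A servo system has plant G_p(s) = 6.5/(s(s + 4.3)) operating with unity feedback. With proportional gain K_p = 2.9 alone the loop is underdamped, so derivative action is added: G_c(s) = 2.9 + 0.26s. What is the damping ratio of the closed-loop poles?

ζ = 0.69

Forward path: (2.9 + 0.26s)·6.5/(s(s+4.3)). The closed-loop characteristic equation is s² + (4.3 + 6.5·0.26)s + 6.5·2.9 = 0.
That is s² + 5.99s + 18.85 = 0, so ω_n = 4.342 rad/s and ζ = 5.99/(2·4.342) = 0.6898.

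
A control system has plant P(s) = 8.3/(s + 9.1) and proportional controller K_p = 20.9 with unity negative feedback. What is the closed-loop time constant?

τ = 0.00548 s

Closed-loop transfer function: T(s) = K_p·P(s)/(1 + K_p·P(s)) = 173.5/(s + 9.1 + 173.5) = 173.5/(s + 182.6).
Time constant τ = 1/182.6 = 0.00548 s.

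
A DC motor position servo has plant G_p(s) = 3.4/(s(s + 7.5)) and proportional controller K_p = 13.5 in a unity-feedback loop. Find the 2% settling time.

T_s ≈ 1.07 s

The closed-loop denominator s² + 7.5s + 45.9 gives ω_n = √45.9 = 6.775 and ζ = 7.5/(2ω_n) = 0.5535.
2% settling time T_s ≈ 4/(ζω_n) = 4/3.75 = 1.07 s.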